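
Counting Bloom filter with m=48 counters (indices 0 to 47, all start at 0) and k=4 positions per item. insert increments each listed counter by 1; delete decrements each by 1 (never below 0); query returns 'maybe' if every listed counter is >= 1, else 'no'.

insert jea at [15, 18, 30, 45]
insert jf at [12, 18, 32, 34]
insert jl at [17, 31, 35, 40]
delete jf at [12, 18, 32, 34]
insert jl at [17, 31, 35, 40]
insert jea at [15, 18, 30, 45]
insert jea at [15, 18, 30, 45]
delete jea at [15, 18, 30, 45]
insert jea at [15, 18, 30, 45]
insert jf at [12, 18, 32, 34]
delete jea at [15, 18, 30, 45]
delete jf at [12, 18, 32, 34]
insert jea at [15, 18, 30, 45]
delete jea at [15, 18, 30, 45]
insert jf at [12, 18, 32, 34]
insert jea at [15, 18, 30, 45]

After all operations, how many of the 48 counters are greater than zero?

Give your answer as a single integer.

Answer: 11

Derivation:
Step 1: insert jea at [15, 18, 30, 45] -> counters=[0,0,0,0,0,0,0,0,0,0,0,0,0,0,0,1,0,0,1,0,0,0,0,0,0,0,0,0,0,0,1,0,0,0,0,0,0,0,0,0,0,0,0,0,0,1,0,0]
Step 2: insert jf at [12, 18, 32, 34] -> counters=[0,0,0,0,0,0,0,0,0,0,0,0,1,0,0,1,0,0,2,0,0,0,0,0,0,0,0,0,0,0,1,0,1,0,1,0,0,0,0,0,0,0,0,0,0,1,0,0]
Step 3: insert jl at [17, 31, 35, 40] -> counters=[0,0,0,0,0,0,0,0,0,0,0,0,1,0,0,1,0,1,2,0,0,0,0,0,0,0,0,0,0,0,1,1,1,0,1,1,0,0,0,0,1,0,0,0,0,1,0,0]
Step 4: delete jf at [12, 18, 32, 34] -> counters=[0,0,0,0,0,0,0,0,0,0,0,0,0,0,0,1,0,1,1,0,0,0,0,0,0,0,0,0,0,0,1,1,0,0,0,1,0,0,0,0,1,0,0,0,0,1,0,0]
Step 5: insert jl at [17, 31, 35, 40] -> counters=[0,0,0,0,0,0,0,0,0,0,0,0,0,0,0,1,0,2,1,0,0,0,0,0,0,0,0,0,0,0,1,2,0,0,0,2,0,0,0,0,2,0,0,0,0,1,0,0]
Step 6: insert jea at [15, 18, 30, 45] -> counters=[0,0,0,0,0,0,0,0,0,0,0,0,0,0,0,2,0,2,2,0,0,0,0,0,0,0,0,0,0,0,2,2,0,0,0,2,0,0,0,0,2,0,0,0,0,2,0,0]
Step 7: insert jea at [15, 18, 30, 45] -> counters=[0,0,0,0,0,0,0,0,0,0,0,0,0,0,0,3,0,2,3,0,0,0,0,0,0,0,0,0,0,0,3,2,0,0,0,2,0,0,0,0,2,0,0,0,0,3,0,0]
Step 8: delete jea at [15, 18, 30, 45] -> counters=[0,0,0,0,0,0,0,0,0,0,0,0,0,0,0,2,0,2,2,0,0,0,0,0,0,0,0,0,0,0,2,2,0,0,0,2,0,0,0,0,2,0,0,0,0,2,0,0]
Step 9: insert jea at [15, 18, 30, 45] -> counters=[0,0,0,0,0,0,0,0,0,0,0,0,0,0,0,3,0,2,3,0,0,0,0,0,0,0,0,0,0,0,3,2,0,0,0,2,0,0,0,0,2,0,0,0,0,3,0,0]
Step 10: insert jf at [12, 18, 32, 34] -> counters=[0,0,0,0,0,0,0,0,0,0,0,0,1,0,0,3,0,2,4,0,0,0,0,0,0,0,0,0,0,0,3,2,1,0,1,2,0,0,0,0,2,0,0,0,0,3,0,0]
Step 11: delete jea at [15, 18, 30, 45] -> counters=[0,0,0,0,0,0,0,0,0,0,0,0,1,0,0,2,0,2,3,0,0,0,0,0,0,0,0,0,0,0,2,2,1,0,1,2,0,0,0,0,2,0,0,0,0,2,0,0]
Step 12: delete jf at [12, 18, 32, 34] -> counters=[0,0,0,0,0,0,0,0,0,0,0,0,0,0,0,2,0,2,2,0,0,0,0,0,0,0,0,0,0,0,2,2,0,0,0,2,0,0,0,0,2,0,0,0,0,2,0,0]
Step 13: insert jea at [15, 18, 30, 45] -> counters=[0,0,0,0,0,0,0,0,0,0,0,0,0,0,0,3,0,2,3,0,0,0,0,0,0,0,0,0,0,0,3,2,0,0,0,2,0,0,0,0,2,0,0,0,0,3,0,0]
Step 14: delete jea at [15, 18, 30, 45] -> counters=[0,0,0,0,0,0,0,0,0,0,0,0,0,0,0,2,0,2,2,0,0,0,0,0,0,0,0,0,0,0,2,2,0,0,0,2,0,0,0,0,2,0,0,0,0,2,0,0]
Step 15: insert jf at [12, 18, 32, 34] -> counters=[0,0,0,0,0,0,0,0,0,0,0,0,1,0,0,2,0,2,3,0,0,0,0,0,0,0,0,0,0,0,2,2,1,0,1,2,0,0,0,0,2,0,0,0,0,2,0,0]
Step 16: insert jea at [15, 18, 30, 45] -> counters=[0,0,0,0,0,0,0,0,0,0,0,0,1,0,0,3,0,2,4,0,0,0,0,0,0,0,0,0,0,0,3,2,1,0,1,2,0,0,0,0,2,0,0,0,0,3,0,0]
Final counters=[0,0,0,0,0,0,0,0,0,0,0,0,1,0,0,3,0,2,4,0,0,0,0,0,0,0,0,0,0,0,3,2,1,0,1,2,0,0,0,0,2,0,0,0,0,3,0,0] -> 11 nonzero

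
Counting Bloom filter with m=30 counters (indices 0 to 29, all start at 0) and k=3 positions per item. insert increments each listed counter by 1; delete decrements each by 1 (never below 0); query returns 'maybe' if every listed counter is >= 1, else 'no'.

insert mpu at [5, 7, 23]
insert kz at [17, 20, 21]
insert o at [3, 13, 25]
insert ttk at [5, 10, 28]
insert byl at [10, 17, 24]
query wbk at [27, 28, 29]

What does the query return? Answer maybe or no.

Answer: no

Derivation:
Step 1: insert mpu at [5, 7, 23] -> counters=[0,0,0,0,0,1,0,1,0,0,0,0,0,0,0,0,0,0,0,0,0,0,0,1,0,0,0,0,0,0]
Step 2: insert kz at [17, 20, 21] -> counters=[0,0,0,0,0,1,0,1,0,0,0,0,0,0,0,0,0,1,0,0,1,1,0,1,0,0,0,0,0,0]
Step 3: insert o at [3, 13, 25] -> counters=[0,0,0,1,0,1,0,1,0,0,0,0,0,1,0,0,0,1,0,0,1,1,0,1,0,1,0,0,0,0]
Step 4: insert ttk at [5, 10, 28] -> counters=[0,0,0,1,0,2,0,1,0,0,1,0,0,1,0,0,0,1,0,0,1,1,0,1,0,1,0,0,1,0]
Step 5: insert byl at [10, 17, 24] -> counters=[0,0,0,1,0,2,0,1,0,0,2,0,0,1,0,0,0,2,0,0,1,1,0,1,1,1,0,0,1,0]
Query wbk: check counters[27]=0 counters[28]=1 counters[29]=0 -> no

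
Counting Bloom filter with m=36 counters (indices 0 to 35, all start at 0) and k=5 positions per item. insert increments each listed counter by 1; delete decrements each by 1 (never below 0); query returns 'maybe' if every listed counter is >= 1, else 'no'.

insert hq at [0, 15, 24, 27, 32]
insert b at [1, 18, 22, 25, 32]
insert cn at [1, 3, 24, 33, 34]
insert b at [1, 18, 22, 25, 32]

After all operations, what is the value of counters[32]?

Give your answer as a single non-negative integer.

Answer: 3

Derivation:
Step 1: insert hq at [0, 15, 24, 27, 32] -> counters=[1,0,0,0,0,0,0,0,0,0,0,0,0,0,0,1,0,0,0,0,0,0,0,0,1,0,0,1,0,0,0,0,1,0,0,0]
Step 2: insert b at [1, 18, 22, 25, 32] -> counters=[1,1,0,0,0,0,0,0,0,0,0,0,0,0,0,1,0,0,1,0,0,0,1,0,1,1,0,1,0,0,0,0,2,0,0,0]
Step 3: insert cn at [1, 3, 24, 33, 34] -> counters=[1,2,0,1,0,0,0,0,0,0,0,0,0,0,0,1,0,0,1,0,0,0,1,0,2,1,0,1,0,0,0,0,2,1,1,0]
Step 4: insert b at [1, 18, 22, 25, 32] -> counters=[1,3,0,1,0,0,0,0,0,0,0,0,0,0,0,1,0,0,2,0,0,0,2,0,2,2,0,1,0,0,0,0,3,1,1,0]
Final counters=[1,3,0,1,0,0,0,0,0,0,0,0,0,0,0,1,0,0,2,0,0,0,2,0,2,2,0,1,0,0,0,0,3,1,1,0] -> counters[32]=3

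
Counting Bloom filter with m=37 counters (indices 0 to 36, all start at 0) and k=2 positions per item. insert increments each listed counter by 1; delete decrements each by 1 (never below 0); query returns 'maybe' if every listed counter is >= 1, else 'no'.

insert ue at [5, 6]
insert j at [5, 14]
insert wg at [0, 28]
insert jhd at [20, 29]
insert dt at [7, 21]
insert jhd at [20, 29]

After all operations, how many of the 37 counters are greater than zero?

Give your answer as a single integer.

Answer: 9

Derivation:
Step 1: insert ue at [5, 6] -> counters=[0,0,0,0,0,1,1,0,0,0,0,0,0,0,0,0,0,0,0,0,0,0,0,0,0,0,0,0,0,0,0,0,0,0,0,0,0]
Step 2: insert j at [5, 14] -> counters=[0,0,0,0,0,2,1,0,0,0,0,0,0,0,1,0,0,0,0,0,0,0,0,0,0,0,0,0,0,0,0,0,0,0,0,0,0]
Step 3: insert wg at [0, 28] -> counters=[1,0,0,0,0,2,1,0,0,0,0,0,0,0,1,0,0,0,0,0,0,0,0,0,0,0,0,0,1,0,0,0,0,0,0,0,0]
Step 4: insert jhd at [20, 29] -> counters=[1,0,0,0,0,2,1,0,0,0,0,0,0,0,1,0,0,0,0,0,1,0,0,0,0,0,0,0,1,1,0,0,0,0,0,0,0]
Step 5: insert dt at [7, 21] -> counters=[1,0,0,0,0,2,1,1,0,0,0,0,0,0,1,0,0,0,0,0,1,1,0,0,0,0,0,0,1,1,0,0,0,0,0,0,0]
Step 6: insert jhd at [20, 29] -> counters=[1,0,0,0,0,2,1,1,0,0,0,0,0,0,1,0,0,0,0,0,2,1,0,0,0,0,0,0,1,2,0,0,0,0,0,0,0]
Final counters=[1,0,0,0,0,2,1,1,0,0,0,0,0,0,1,0,0,0,0,0,2,1,0,0,0,0,0,0,1,2,0,0,0,0,0,0,0] -> 9 nonzero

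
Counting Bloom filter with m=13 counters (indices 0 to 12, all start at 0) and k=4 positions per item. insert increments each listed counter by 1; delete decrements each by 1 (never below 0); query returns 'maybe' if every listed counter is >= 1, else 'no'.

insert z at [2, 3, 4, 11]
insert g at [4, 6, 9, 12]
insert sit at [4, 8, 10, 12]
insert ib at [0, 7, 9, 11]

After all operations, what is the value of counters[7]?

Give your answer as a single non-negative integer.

Step 1: insert z at [2, 3, 4, 11] -> counters=[0,0,1,1,1,0,0,0,0,0,0,1,0]
Step 2: insert g at [4, 6, 9, 12] -> counters=[0,0,1,1,2,0,1,0,0,1,0,1,1]
Step 3: insert sit at [4, 8, 10, 12] -> counters=[0,0,1,1,3,0,1,0,1,1,1,1,2]
Step 4: insert ib at [0, 7, 9, 11] -> counters=[1,0,1,1,3,0,1,1,1,2,1,2,2]
Final counters=[1,0,1,1,3,0,1,1,1,2,1,2,2] -> counters[7]=1

Answer: 1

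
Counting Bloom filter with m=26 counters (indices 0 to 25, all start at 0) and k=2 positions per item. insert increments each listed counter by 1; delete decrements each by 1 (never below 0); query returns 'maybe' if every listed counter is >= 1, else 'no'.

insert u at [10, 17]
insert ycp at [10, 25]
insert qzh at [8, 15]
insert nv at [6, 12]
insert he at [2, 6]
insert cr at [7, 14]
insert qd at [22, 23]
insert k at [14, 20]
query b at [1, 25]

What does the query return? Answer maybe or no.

Step 1: insert u at [10, 17] -> counters=[0,0,0,0,0,0,0,0,0,0,1,0,0,0,0,0,0,1,0,0,0,0,0,0,0,0]
Step 2: insert ycp at [10, 25] -> counters=[0,0,0,0,0,0,0,0,0,0,2,0,0,0,0,0,0,1,0,0,0,0,0,0,0,1]
Step 3: insert qzh at [8, 15] -> counters=[0,0,0,0,0,0,0,0,1,0,2,0,0,0,0,1,0,1,0,0,0,0,0,0,0,1]
Step 4: insert nv at [6, 12] -> counters=[0,0,0,0,0,0,1,0,1,0,2,0,1,0,0,1,0,1,0,0,0,0,0,0,0,1]
Step 5: insert he at [2, 6] -> counters=[0,0,1,0,0,0,2,0,1,0,2,0,1,0,0,1,0,1,0,0,0,0,0,0,0,1]
Step 6: insert cr at [7, 14] -> counters=[0,0,1,0,0,0,2,1,1,0,2,0,1,0,1,1,0,1,0,0,0,0,0,0,0,1]
Step 7: insert qd at [22, 23] -> counters=[0,0,1,0,0,0,2,1,1,0,2,0,1,0,1,1,0,1,0,0,0,0,1,1,0,1]
Step 8: insert k at [14, 20] -> counters=[0,0,1,0,0,0,2,1,1,0,2,0,1,0,2,1,0,1,0,0,1,0,1,1,0,1]
Query b: check counters[1]=0 counters[25]=1 -> no

Answer: no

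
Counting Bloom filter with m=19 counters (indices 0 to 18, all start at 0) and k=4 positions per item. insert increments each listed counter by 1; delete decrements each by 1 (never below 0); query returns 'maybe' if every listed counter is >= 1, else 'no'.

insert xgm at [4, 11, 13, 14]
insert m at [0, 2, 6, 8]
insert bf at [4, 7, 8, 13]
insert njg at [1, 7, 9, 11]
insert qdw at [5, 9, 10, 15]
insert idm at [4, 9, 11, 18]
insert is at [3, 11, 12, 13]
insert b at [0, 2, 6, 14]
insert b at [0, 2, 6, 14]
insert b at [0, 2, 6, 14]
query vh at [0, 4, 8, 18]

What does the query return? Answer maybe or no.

Answer: maybe

Derivation:
Step 1: insert xgm at [4, 11, 13, 14] -> counters=[0,0,0,0,1,0,0,0,0,0,0,1,0,1,1,0,0,0,0]
Step 2: insert m at [0, 2, 6, 8] -> counters=[1,0,1,0,1,0,1,0,1,0,0,1,0,1,1,0,0,0,0]
Step 3: insert bf at [4, 7, 8, 13] -> counters=[1,0,1,0,2,0,1,1,2,0,0,1,0,2,1,0,0,0,0]
Step 4: insert njg at [1, 7, 9, 11] -> counters=[1,1,1,0,2,0,1,2,2,1,0,2,0,2,1,0,0,0,0]
Step 5: insert qdw at [5, 9, 10, 15] -> counters=[1,1,1,0,2,1,1,2,2,2,1,2,0,2,1,1,0,0,0]
Step 6: insert idm at [4, 9, 11, 18] -> counters=[1,1,1,0,3,1,1,2,2,3,1,3,0,2,1,1,0,0,1]
Step 7: insert is at [3, 11, 12, 13] -> counters=[1,1,1,1,3,1,1,2,2,3,1,4,1,3,1,1,0,0,1]
Step 8: insert b at [0, 2, 6, 14] -> counters=[2,1,2,1,3,1,2,2,2,3,1,4,1,3,2,1,0,0,1]
Step 9: insert b at [0, 2, 6, 14] -> counters=[3,1,3,1,3,1,3,2,2,3,1,4,1,3,3,1,0,0,1]
Step 10: insert b at [0, 2, 6, 14] -> counters=[4,1,4,1,3,1,4,2,2,3,1,4,1,3,4,1,0,0,1]
Query vh: check counters[0]=4 counters[4]=3 counters[8]=2 counters[18]=1 -> maybe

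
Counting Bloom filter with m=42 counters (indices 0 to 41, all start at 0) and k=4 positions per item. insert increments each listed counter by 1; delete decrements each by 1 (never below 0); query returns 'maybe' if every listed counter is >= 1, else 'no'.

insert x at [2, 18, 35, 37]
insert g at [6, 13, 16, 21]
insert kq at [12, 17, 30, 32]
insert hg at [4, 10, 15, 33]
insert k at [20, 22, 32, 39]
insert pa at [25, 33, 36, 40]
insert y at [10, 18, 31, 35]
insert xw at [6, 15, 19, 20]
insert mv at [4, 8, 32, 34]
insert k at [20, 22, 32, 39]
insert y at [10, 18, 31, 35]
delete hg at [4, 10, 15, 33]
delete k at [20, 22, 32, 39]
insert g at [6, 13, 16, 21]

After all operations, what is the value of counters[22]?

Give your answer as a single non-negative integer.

Step 1: insert x at [2, 18, 35, 37] -> counters=[0,0,1,0,0,0,0,0,0,0,0,0,0,0,0,0,0,0,1,0,0,0,0,0,0,0,0,0,0,0,0,0,0,0,0,1,0,1,0,0,0,0]
Step 2: insert g at [6, 13, 16, 21] -> counters=[0,0,1,0,0,0,1,0,0,0,0,0,0,1,0,0,1,0,1,0,0,1,0,0,0,0,0,0,0,0,0,0,0,0,0,1,0,1,0,0,0,0]
Step 3: insert kq at [12, 17, 30, 32] -> counters=[0,0,1,0,0,0,1,0,0,0,0,0,1,1,0,0,1,1,1,0,0,1,0,0,0,0,0,0,0,0,1,0,1,0,0,1,0,1,0,0,0,0]
Step 4: insert hg at [4, 10, 15, 33] -> counters=[0,0,1,0,1,0,1,0,0,0,1,0,1,1,0,1,1,1,1,0,0,1,0,0,0,0,0,0,0,0,1,0,1,1,0,1,0,1,0,0,0,0]
Step 5: insert k at [20, 22, 32, 39] -> counters=[0,0,1,0,1,0,1,0,0,0,1,0,1,1,0,1,1,1,1,0,1,1,1,0,0,0,0,0,0,0,1,0,2,1,0,1,0,1,0,1,0,0]
Step 6: insert pa at [25, 33, 36, 40] -> counters=[0,0,1,0,1,0,1,0,0,0,1,0,1,1,0,1,1,1,1,0,1,1,1,0,0,1,0,0,0,0,1,0,2,2,0,1,1,1,0,1,1,0]
Step 7: insert y at [10, 18, 31, 35] -> counters=[0,0,1,0,1,0,1,0,0,0,2,0,1,1,0,1,1,1,2,0,1,1,1,0,0,1,0,0,0,0,1,1,2,2,0,2,1,1,0,1,1,0]
Step 8: insert xw at [6, 15, 19, 20] -> counters=[0,0,1,0,1,0,2,0,0,0,2,0,1,1,0,2,1,1,2,1,2,1,1,0,0,1,0,0,0,0,1,1,2,2,0,2,1,1,0,1,1,0]
Step 9: insert mv at [4, 8, 32, 34] -> counters=[0,0,1,0,2,0,2,0,1,0,2,0,1,1,0,2,1,1,2,1,2,1,1,0,0,1,0,0,0,0,1,1,3,2,1,2,1,1,0,1,1,0]
Step 10: insert k at [20, 22, 32, 39] -> counters=[0,0,1,0,2,0,2,0,1,0,2,0,1,1,0,2,1,1,2,1,3,1,2,0,0,1,0,0,0,0,1,1,4,2,1,2,1,1,0,2,1,0]
Step 11: insert y at [10, 18, 31, 35] -> counters=[0,0,1,0,2,0,2,0,1,0,3,0,1,1,0,2,1,1,3,1,3,1,2,0,0,1,0,0,0,0,1,2,4,2,1,3,1,1,0,2,1,0]
Step 12: delete hg at [4, 10, 15, 33] -> counters=[0,0,1,0,1,0,2,0,1,0,2,0,1,1,0,1,1,1,3,1,3,1,2,0,0,1,0,0,0,0,1,2,4,1,1,3,1,1,0,2,1,0]
Step 13: delete k at [20, 22, 32, 39] -> counters=[0,0,1,0,1,0,2,0,1,0,2,0,1,1,0,1,1,1,3,1,2,1,1,0,0,1,0,0,0,0,1,2,3,1,1,3,1,1,0,1,1,0]
Step 14: insert g at [6, 13, 16, 21] -> counters=[0,0,1,0,1,0,3,0,1,0,2,0,1,2,0,1,2,1,3,1,2,2,1,0,0,1,0,0,0,0,1,2,3,1,1,3,1,1,0,1,1,0]
Final counters=[0,0,1,0,1,0,3,0,1,0,2,0,1,2,0,1,2,1,3,1,2,2,1,0,0,1,0,0,0,0,1,2,3,1,1,3,1,1,0,1,1,0] -> counters[22]=1

Answer: 1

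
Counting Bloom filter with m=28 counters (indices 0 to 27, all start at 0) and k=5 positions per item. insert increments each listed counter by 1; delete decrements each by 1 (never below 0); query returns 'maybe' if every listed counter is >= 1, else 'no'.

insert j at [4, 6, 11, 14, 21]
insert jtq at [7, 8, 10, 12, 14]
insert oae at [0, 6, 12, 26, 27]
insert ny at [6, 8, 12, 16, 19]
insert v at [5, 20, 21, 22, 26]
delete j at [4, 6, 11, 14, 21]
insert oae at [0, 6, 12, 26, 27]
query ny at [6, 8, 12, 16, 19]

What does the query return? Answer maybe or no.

Answer: maybe

Derivation:
Step 1: insert j at [4, 6, 11, 14, 21] -> counters=[0,0,0,0,1,0,1,0,0,0,0,1,0,0,1,0,0,0,0,0,0,1,0,0,0,0,0,0]
Step 2: insert jtq at [7, 8, 10, 12, 14] -> counters=[0,0,0,0,1,0,1,1,1,0,1,1,1,0,2,0,0,0,0,0,0,1,0,0,0,0,0,0]
Step 3: insert oae at [0, 6, 12, 26, 27] -> counters=[1,0,0,0,1,0,2,1,1,0,1,1,2,0,2,0,0,0,0,0,0,1,0,0,0,0,1,1]
Step 4: insert ny at [6, 8, 12, 16, 19] -> counters=[1,0,0,0,1,0,3,1,2,0,1,1,3,0,2,0,1,0,0,1,0,1,0,0,0,0,1,1]
Step 5: insert v at [5, 20, 21, 22, 26] -> counters=[1,0,0,0,1,1,3,1,2,0,1,1,3,0,2,0,1,0,0,1,1,2,1,0,0,0,2,1]
Step 6: delete j at [4, 6, 11, 14, 21] -> counters=[1,0,0,0,0,1,2,1,2,0,1,0,3,0,1,0,1,0,0,1,1,1,1,0,0,0,2,1]
Step 7: insert oae at [0, 6, 12, 26, 27] -> counters=[2,0,0,0,0,1,3,1,2,0,1,0,4,0,1,0,1,0,0,1,1,1,1,0,0,0,3,2]
Query ny: check counters[6]=3 counters[8]=2 counters[12]=4 counters[16]=1 counters[19]=1 -> maybe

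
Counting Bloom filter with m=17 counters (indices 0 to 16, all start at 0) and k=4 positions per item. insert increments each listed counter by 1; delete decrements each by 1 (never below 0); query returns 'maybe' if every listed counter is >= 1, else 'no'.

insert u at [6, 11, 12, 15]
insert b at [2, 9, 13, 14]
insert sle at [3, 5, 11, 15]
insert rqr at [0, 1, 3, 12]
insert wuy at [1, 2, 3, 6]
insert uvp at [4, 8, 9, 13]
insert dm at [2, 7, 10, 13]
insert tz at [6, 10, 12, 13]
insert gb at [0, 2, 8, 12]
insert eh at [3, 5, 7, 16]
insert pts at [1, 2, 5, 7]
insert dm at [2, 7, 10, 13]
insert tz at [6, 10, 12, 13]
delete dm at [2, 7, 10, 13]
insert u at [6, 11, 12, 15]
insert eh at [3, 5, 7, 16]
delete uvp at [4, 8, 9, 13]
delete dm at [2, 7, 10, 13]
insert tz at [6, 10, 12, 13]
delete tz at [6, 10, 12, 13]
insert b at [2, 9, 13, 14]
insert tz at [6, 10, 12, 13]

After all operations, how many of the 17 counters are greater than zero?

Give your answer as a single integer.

Step 1: insert u at [6, 11, 12, 15] -> counters=[0,0,0,0,0,0,1,0,0,0,0,1,1,0,0,1,0]
Step 2: insert b at [2, 9, 13, 14] -> counters=[0,0,1,0,0,0,1,0,0,1,0,1,1,1,1,1,0]
Step 3: insert sle at [3, 5, 11, 15] -> counters=[0,0,1,1,0,1,1,0,0,1,0,2,1,1,1,2,0]
Step 4: insert rqr at [0, 1, 3, 12] -> counters=[1,1,1,2,0,1,1,0,0,1,0,2,2,1,1,2,0]
Step 5: insert wuy at [1, 2, 3, 6] -> counters=[1,2,2,3,0,1,2,0,0,1,0,2,2,1,1,2,0]
Step 6: insert uvp at [4, 8, 9, 13] -> counters=[1,2,2,3,1,1,2,0,1,2,0,2,2,2,1,2,0]
Step 7: insert dm at [2, 7, 10, 13] -> counters=[1,2,3,3,1,1,2,1,1,2,1,2,2,3,1,2,0]
Step 8: insert tz at [6, 10, 12, 13] -> counters=[1,2,3,3,1,1,3,1,1,2,2,2,3,4,1,2,0]
Step 9: insert gb at [0, 2, 8, 12] -> counters=[2,2,4,3,1,1,3,1,2,2,2,2,4,4,1,2,0]
Step 10: insert eh at [3, 5, 7, 16] -> counters=[2,2,4,4,1,2,3,2,2,2,2,2,4,4,1,2,1]
Step 11: insert pts at [1, 2, 5, 7] -> counters=[2,3,5,4,1,3,3,3,2,2,2,2,4,4,1,2,1]
Step 12: insert dm at [2, 7, 10, 13] -> counters=[2,3,6,4,1,3,3,4,2,2,3,2,4,5,1,2,1]
Step 13: insert tz at [6, 10, 12, 13] -> counters=[2,3,6,4,1,3,4,4,2,2,4,2,5,6,1,2,1]
Step 14: delete dm at [2, 7, 10, 13] -> counters=[2,3,5,4,1,3,4,3,2,2,3,2,5,5,1,2,1]
Step 15: insert u at [6, 11, 12, 15] -> counters=[2,3,5,4,1,3,5,3,2,2,3,3,6,5,1,3,1]
Step 16: insert eh at [3, 5, 7, 16] -> counters=[2,3,5,5,1,4,5,4,2,2,3,3,6,5,1,3,2]
Step 17: delete uvp at [4, 8, 9, 13] -> counters=[2,3,5,5,0,4,5,4,1,1,3,3,6,4,1,3,2]
Step 18: delete dm at [2, 7, 10, 13] -> counters=[2,3,4,5,0,4,5,3,1,1,2,3,6,3,1,3,2]
Step 19: insert tz at [6, 10, 12, 13] -> counters=[2,3,4,5,0,4,6,3,1,1,3,3,7,4,1,3,2]
Step 20: delete tz at [6, 10, 12, 13] -> counters=[2,3,4,5,0,4,5,3,1,1,2,3,6,3,1,3,2]
Step 21: insert b at [2, 9, 13, 14] -> counters=[2,3,5,5,0,4,5,3,1,2,2,3,6,4,2,3,2]
Step 22: insert tz at [6, 10, 12, 13] -> counters=[2,3,5,5,0,4,6,3,1,2,3,3,7,5,2,3,2]
Final counters=[2,3,5,5,0,4,6,3,1,2,3,3,7,5,2,3,2] -> 16 nonzero

Answer: 16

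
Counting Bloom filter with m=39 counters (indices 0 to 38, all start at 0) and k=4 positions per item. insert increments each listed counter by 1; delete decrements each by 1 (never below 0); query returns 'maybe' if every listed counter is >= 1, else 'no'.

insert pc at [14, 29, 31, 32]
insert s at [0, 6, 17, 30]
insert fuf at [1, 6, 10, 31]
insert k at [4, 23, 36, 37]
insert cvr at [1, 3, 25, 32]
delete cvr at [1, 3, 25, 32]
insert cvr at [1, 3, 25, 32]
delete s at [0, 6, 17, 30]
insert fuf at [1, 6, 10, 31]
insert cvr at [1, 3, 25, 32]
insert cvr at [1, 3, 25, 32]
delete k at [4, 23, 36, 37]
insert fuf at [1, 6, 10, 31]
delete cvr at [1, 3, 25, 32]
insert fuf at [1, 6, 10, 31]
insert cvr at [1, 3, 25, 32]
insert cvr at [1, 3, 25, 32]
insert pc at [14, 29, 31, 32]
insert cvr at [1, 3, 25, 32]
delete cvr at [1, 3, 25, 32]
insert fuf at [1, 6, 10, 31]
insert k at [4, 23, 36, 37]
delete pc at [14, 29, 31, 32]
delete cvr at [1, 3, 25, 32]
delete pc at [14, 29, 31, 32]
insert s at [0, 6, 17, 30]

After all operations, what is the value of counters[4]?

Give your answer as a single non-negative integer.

Answer: 1

Derivation:
Step 1: insert pc at [14, 29, 31, 32] -> counters=[0,0,0,0,0,0,0,0,0,0,0,0,0,0,1,0,0,0,0,0,0,0,0,0,0,0,0,0,0,1,0,1,1,0,0,0,0,0,0]
Step 2: insert s at [0, 6, 17, 30] -> counters=[1,0,0,0,0,0,1,0,0,0,0,0,0,0,1,0,0,1,0,0,0,0,0,0,0,0,0,0,0,1,1,1,1,0,0,0,0,0,0]
Step 3: insert fuf at [1, 6, 10, 31] -> counters=[1,1,0,0,0,0,2,0,0,0,1,0,0,0,1,0,0,1,0,0,0,0,0,0,0,0,0,0,0,1,1,2,1,0,0,0,0,0,0]
Step 4: insert k at [4, 23, 36, 37] -> counters=[1,1,0,0,1,0,2,0,0,0,1,0,0,0,1,0,0,1,0,0,0,0,0,1,0,0,0,0,0,1,1,2,1,0,0,0,1,1,0]
Step 5: insert cvr at [1, 3, 25, 32] -> counters=[1,2,0,1,1,0,2,0,0,0,1,0,0,0,1,0,0,1,0,0,0,0,0,1,0,1,0,0,0,1,1,2,2,0,0,0,1,1,0]
Step 6: delete cvr at [1, 3, 25, 32] -> counters=[1,1,0,0,1,0,2,0,0,0,1,0,0,0,1,0,0,1,0,0,0,0,0,1,0,0,0,0,0,1,1,2,1,0,0,0,1,1,0]
Step 7: insert cvr at [1, 3, 25, 32] -> counters=[1,2,0,1,1,0,2,0,0,0,1,0,0,0,1,0,0,1,0,0,0,0,0,1,0,1,0,0,0,1,1,2,2,0,0,0,1,1,0]
Step 8: delete s at [0, 6, 17, 30] -> counters=[0,2,0,1,1,0,1,0,0,0,1,0,0,0,1,0,0,0,0,0,0,0,0,1,0,1,0,0,0,1,0,2,2,0,0,0,1,1,0]
Step 9: insert fuf at [1, 6, 10, 31] -> counters=[0,3,0,1,1,0,2,0,0,0,2,0,0,0,1,0,0,0,0,0,0,0,0,1,0,1,0,0,0,1,0,3,2,0,0,0,1,1,0]
Step 10: insert cvr at [1, 3, 25, 32] -> counters=[0,4,0,2,1,0,2,0,0,0,2,0,0,0,1,0,0,0,0,0,0,0,0,1,0,2,0,0,0,1,0,3,3,0,0,0,1,1,0]
Step 11: insert cvr at [1, 3, 25, 32] -> counters=[0,5,0,3,1,0,2,0,0,0,2,0,0,0,1,0,0,0,0,0,0,0,0,1,0,3,0,0,0,1,0,3,4,0,0,0,1,1,0]
Step 12: delete k at [4, 23, 36, 37] -> counters=[0,5,0,3,0,0,2,0,0,0,2,0,0,0,1,0,0,0,0,0,0,0,0,0,0,3,0,0,0,1,0,3,4,0,0,0,0,0,0]
Step 13: insert fuf at [1, 6, 10, 31] -> counters=[0,6,0,3,0,0,3,0,0,0,3,0,0,0,1,0,0,0,0,0,0,0,0,0,0,3,0,0,0,1,0,4,4,0,0,0,0,0,0]
Step 14: delete cvr at [1, 3, 25, 32] -> counters=[0,5,0,2,0,0,3,0,0,0,3,0,0,0,1,0,0,0,0,0,0,0,0,0,0,2,0,0,0,1,0,4,3,0,0,0,0,0,0]
Step 15: insert fuf at [1, 6, 10, 31] -> counters=[0,6,0,2,0,0,4,0,0,0,4,0,0,0,1,0,0,0,0,0,0,0,0,0,0,2,0,0,0,1,0,5,3,0,0,0,0,0,0]
Step 16: insert cvr at [1, 3, 25, 32] -> counters=[0,7,0,3,0,0,4,0,0,0,4,0,0,0,1,0,0,0,0,0,0,0,0,0,0,3,0,0,0,1,0,5,4,0,0,0,0,0,0]
Step 17: insert cvr at [1, 3, 25, 32] -> counters=[0,8,0,4,0,0,4,0,0,0,4,0,0,0,1,0,0,0,0,0,0,0,0,0,0,4,0,0,0,1,0,5,5,0,0,0,0,0,0]
Step 18: insert pc at [14, 29, 31, 32] -> counters=[0,8,0,4,0,0,4,0,0,0,4,0,0,0,2,0,0,0,0,0,0,0,0,0,0,4,0,0,0,2,0,6,6,0,0,0,0,0,0]
Step 19: insert cvr at [1, 3, 25, 32] -> counters=[0,9,0,5,0,0,4,0,0,0,4,0,0,0,2,0,0,0,0,0,0,0,0,0,0,5,0,0,0,2,0,6,7,0,0,0,0,0,0]
Step 20: delete cvr at [1, 3, 25, 32] -> counters=[0,8,0,4,0,0,4,0,0,0,4,0,0,0,2,0,0,0,0,0,0,0,0,0,0,4,0,0,0,2,0,6,6,0,0,0,0,0,0]
Step 21: insert fuf at [1, 6, 10, 31] -> counters=[0,9,0,4,0,0,5,0,0,0,5,0,0,0,2,0,0,0,0,0,0,0,0,0,0,4,0,0,0,2,0,7,6,0,0,0,0,0,0]
Step 22: insert k at [4, 23, 36, 37] -> counters=[0,9,0,4,1,0,5,0,0,0,5,0,0,0,2,0,0,0,0,0,0,0,0,1,0,4,0,0,0,2,0,7,6,0,0,0,1,1,0]
Step 23: delete pc at [14, 29, 31, 32] -> counters=[0,9,0,4,1,0,5,0,0,0,5,0,0,0,1,0,0,0,0,0,0,0,0,1,0,4,0,0,0,1,0,6,5,0,0,0,1,1,0]
Step 24: delete cvr at [1, 3, 25, 32] -> counters=[0,8,0,3,1,0,5,0,0,0,5,0,0,0,1,0,0,0,0,0,0,0,0,1,0,3,0,0,0,1,0,6,4,0,0,0,1,1,0]
Step 25: delete pc at [14, 29, 31, 32] -> counters=[0,8,0,3,1,0,5,0,0,0,5,0,0,0,0,0,0,0,0,0,0,0,0,1,0,3,0,0,0,0,0,5,3,0,0,0,1,1,0]
Step 26: insert s at [0, 6, 17, 30] -> counters=[1,8,0,3,1,0,6,0,0,0,5,0,0,0,0,0,0,1,0,0,0,0,0,1,0,3,0,0,0,0,1,5,3,0,0,0,1,1,0]
Final counters=[1,8,0,3,1,0,6,0,0,0,5,0,0,0,0,0,0,1,0,0,0,0,0,1,0,3,0,0,0,0,1,5,3,0,0,0,1,1,0] -> counters[4]=1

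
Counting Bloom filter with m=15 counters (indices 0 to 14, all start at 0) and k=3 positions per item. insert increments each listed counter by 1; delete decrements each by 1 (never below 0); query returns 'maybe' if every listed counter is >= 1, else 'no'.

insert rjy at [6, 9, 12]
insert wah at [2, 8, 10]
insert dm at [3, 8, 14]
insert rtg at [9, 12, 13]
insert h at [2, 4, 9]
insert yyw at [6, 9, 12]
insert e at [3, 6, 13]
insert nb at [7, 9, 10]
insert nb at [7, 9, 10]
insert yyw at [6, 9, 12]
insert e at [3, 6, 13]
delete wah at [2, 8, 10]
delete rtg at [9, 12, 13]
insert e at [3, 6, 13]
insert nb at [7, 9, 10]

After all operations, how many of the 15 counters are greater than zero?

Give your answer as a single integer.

Step 1: insert rjy at [6, 9, 12] -> counters=[0,0,0,0,0,0,1,0,0,1,0,0,1,0,0]
Step 2: insert wah at [2, 8, 10] -> counters=[0,0,1,0,0,0,1,0,1,1,1,0,1,0,0]
Step 3: insert dm at [3, 8, 14] -> counters=[0,0,1,1,0,0,1,0,2,1,1,0,1,0,1]
Step 4: insert rtg at [9, 12, 13] -> counters=[0,0,1,1,0,0,1,0,2,2,1,0,2,1,1]
Step 5: insert h at [2, 4, 9] -> counters=[0,0,2,1,1,0,1,0,2,3,1,0,2,1,1]
Step 6: insert yyw at [6, 9, 12] -> counters=[0,0,2,1,1,0,2,0,2,4,1,0,3,1,1]
Step 7: insert e at [3, 6, 13] -> counters=[0,0,2,2,1,0,3,0,2,4,1,0,3,2,1]
Step 8: insert nb at [7, 9, 10] -> counters=[0,0,2,2,1,0,3,1,2,5,2,0,3,2,1]
Step 9: insert nb at [7, 9, 10] -> counters=[0,0,2,2,1,0,3,2,2,6,3,0,3,2,1]
Step 10: insert yyw at [6, 9, 12] -> counters=[0,0,2,2,1,0,4,2,2,7,3,0,4,2,1]
Step 11: insert e at [3, 6, 13] -> counters=[0,0,2,3,1,0,5,2,2,7,3,0,4,3,1]
Step 12: delete wah at [2, 8, 10] -> counters=[0,0,1,3,1,0,5,2,1,7,2,0,4,3,1]
Step 13: delete rtg at [9, 12, 13] -> counters=[0,0,1,3,1,0,5,2,1,6,2,0,3,2,1]
Step 14: insert e at [3, 6, 13] -> counters=[0,0,1,4,1,0,6,2,1,6,2,0,3,3,1]
Step 15: insert nb at [7, 9, 10] -> counters=[0,0,1,4,1,0,6,3,1,7,3,0,3,3,1]
Final counters=[0,0,1,4,1,0,6,3,1,7,3,0,3,3,1] -> 11 nonzero

Answer: 11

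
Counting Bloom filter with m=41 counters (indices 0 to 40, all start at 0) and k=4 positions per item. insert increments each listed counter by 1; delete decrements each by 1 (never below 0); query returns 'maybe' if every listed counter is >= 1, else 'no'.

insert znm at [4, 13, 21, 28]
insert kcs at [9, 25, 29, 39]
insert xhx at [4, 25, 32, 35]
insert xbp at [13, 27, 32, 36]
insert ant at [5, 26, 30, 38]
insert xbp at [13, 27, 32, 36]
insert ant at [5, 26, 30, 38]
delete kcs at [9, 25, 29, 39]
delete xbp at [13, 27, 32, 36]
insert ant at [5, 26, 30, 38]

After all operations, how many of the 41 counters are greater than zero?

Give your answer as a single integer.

Answer: 13

Derivation:
Step 1: insert znm at [4, 13, 21, 28] -> counters=[0,0,0,0,1,0,0,0,0,0,0,0,0,1,0,0,0,0,0,0,0,1,0,0,0,0,0,0,1,0,0,0,0,0,0,0,0,0,0,0,0]
Step 2: insert kcs at [9, 25, 29, 39] -> counters=[0,0,0,0,1,0,0,0,0,1,0,0,0,1,0,0,0,0,0,0,0,1,0,0,0,1,0,0,1,1,0,0,0,0,0,0,0,0,0,1,0]
Step 3: insert xhx at [4, 25, 32, 35] -> counters=[0,0,0,0,2,0,0,0,0,1,0,0,0,1,0,0,0,0,0,0,0,1,0,0,0,2,0,0,1,1,0,0,1,0,0,1,0,0,0,1,0]
Step 4: insert xbp at [13, 27, 32, 36] -> counters=[0,0,0,0,2,0,0,0,0,1,0,0,0,2,0,0,0,0,0,0,0,1,0,0,0,2,0,1,1,1,0,0,2,0,0,1,1,0,0,1,0]
Step 5: insert ant at [5, 26, 30, 38] -> counters=[0,0,0,0,2,1,0,0,0,1,0,0,0,2,0,0,0,0,0,0,0,1,0,0,0,2,1,1,1,1,1,0,2,0,0,1,1,0,1,1,0]
Step 6: insert xbp at [13, 27, 32, 36] -> counters=[0,0,0,0,2,1,0,0,0,1,0,0,0,3,0,0,0,0,0,0,0,1,0,0,0,2,1,2,1,1,1,0,3,0,0,1,2,0,1,1,0]
Step 7: insert ant at [5, 26, 30, 38] -> counters=[0,0,0,0,2,2,0,0,0,1,0,0,0,3,0,0,0,0,0,0,0,1,0,0,0,2,2,2,1,1,2,0,3,0,0,1,2,0,2,1,0]
Step 8: delete kcs at [9, 25, 29, 39] -> counters=[0,0,0,0,2,2,0,0,0,0,0,0,0,3,0,0,0,0,0,0,0,1,0,0,0,1,2,2,1,0,2,0,3,0,0,1,2,0,2,0,0]
Step 9: delete xbp at [13, 27, 32, 36] -> counters=[0,0,0,0,2,2,0,0,0,0,0,0,0,2,0,0,0,0,0,0,0,1,0,0,0,1,2,1,1,0,2,0,2,0,0,1,1,0,2,0,0]
Step 10: insert ant at [5, 26, 30, 38] -> counters=[0,0,0,0,2,3,0,0,0,0,0,0,0,2,0,0,0,0,0,0,0,1,0,0,0,1,3,1,1,0,3,0,2,0,0,1,1,0,3,0,0]
Final counters=[0,0,0,0,2,3,0,0,0,0,0,0,0,2,0,0,0,0,0,0,0,1,0,0,0,1,3,1,1,0,3,0,2,0,0,1,1,0,3,0,0] -> 13 nonzero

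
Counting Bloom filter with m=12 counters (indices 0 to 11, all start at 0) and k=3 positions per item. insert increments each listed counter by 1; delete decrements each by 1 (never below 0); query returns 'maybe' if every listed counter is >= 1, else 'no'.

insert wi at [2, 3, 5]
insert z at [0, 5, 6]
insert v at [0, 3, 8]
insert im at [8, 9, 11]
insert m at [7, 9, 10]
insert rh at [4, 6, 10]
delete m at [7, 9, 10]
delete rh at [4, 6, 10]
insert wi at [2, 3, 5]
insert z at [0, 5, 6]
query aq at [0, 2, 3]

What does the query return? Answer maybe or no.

Answer: maybe

Derivation:
Step 1: insert wi at [2, 3, 5] -> counters=[0,0,1,1,0,1,0,0,0,0,0,0]
Step 2: insert z at [0, 5, 6] -> counters=[1,0,1,1,0,2,1,0,0,0,0,0]
Step 3: insert v at [0, 3, 8] -> counters=[2,0,1,2,0,2,1,0,1,0,0,0]
Step 4: insert im at [8, 9, 11] -> counters=[2,0,1,2,0,2,1,0,2,1,0,1]
Step 5: insert m at [7, 9, 10] -> counters=[2,0,1,2,0,2,1,1,2,2,1,1]
Step 6: insert rh at [4, 6, 10] -> counters=[2,0,1,2,1,2,2,1,2,2,2,1]
Step 7: delete m at [7, 9, 10] -> counters=[2,0,1,2,1,2,2,0,2,1,1,1]
Step 8: delete rh at [4, 6, 10] -> counters=[2,0,1,2,0,2,1,0,2,1,0,1]
Step 9: insert wi at [2, 3, 5] -> counters=[2,0,2,3,0,3,1,0,2,1,0,1]
Step 10: insert z at [0, 5, 6] -> counters=[3,0,2,3,0,4,2,0,2,1,0,1]
Query aq: check counters[0]=3 counters[2]=2 counters[3]=3 -> maybe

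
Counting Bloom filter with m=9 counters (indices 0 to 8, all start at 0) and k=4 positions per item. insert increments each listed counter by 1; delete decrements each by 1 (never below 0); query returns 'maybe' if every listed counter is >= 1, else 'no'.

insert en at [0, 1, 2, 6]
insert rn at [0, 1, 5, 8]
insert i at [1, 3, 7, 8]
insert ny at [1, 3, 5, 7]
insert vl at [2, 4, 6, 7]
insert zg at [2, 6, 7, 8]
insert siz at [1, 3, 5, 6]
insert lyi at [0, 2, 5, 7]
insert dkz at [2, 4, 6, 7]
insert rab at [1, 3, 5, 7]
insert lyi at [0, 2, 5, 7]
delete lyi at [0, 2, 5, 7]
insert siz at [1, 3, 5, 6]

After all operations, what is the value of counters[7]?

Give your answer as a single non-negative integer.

Answer: 7

Derivation:
Step 1: insert en at [0, 1, 2, 6] -> counters=[1,1,1,0,0,0,1,0,0]
Step 2: insert rn at [0, 1, 5, 8] -> counters=[2,2,1,0,0,1,1,0,1]
Step 3: insert i at [1, 3, 7, 8] -> counters=[2,3,1,1,0,1,1,1,2]
Step 4: insert ny at [1, 3, 5, 7] -> counters=[2,4,1,2,0,2,1,2,2]
Step 5: insert vl at [2, 4, 6, 7] -> counters=[2,4,2,2,1,2,2,3,2]
Step 6: insert zg at [2, 6, 7, 8] -> counters=[2,4,3,2,1,2,3,4,3]
Step 7: insert siz at [1, 3, 5, 6] -> counters=[2,5,3,3,1,3,4,4,3]
Step 8: insert lyi at [0, 2, 5, 7] -> counters=[3,5,4,3,1,4,4,5,3]
Step 9: insert dkz at [2, 4, 6, 7] -> counters=[3,5,5,3,2,4,5,6,3]
Step 10: insert rab at [1, 3, 5, 7] -> counters=[3,6,5,4,2,5,5,7,3]
Step 11: insert lyi at [0, 2, 5, 7] -> counters=[4,6,6,4,2,6,5,8,3]
Step 12: delete lyi at [0, 2, 5, 7] -> counters=[3,6,5,4,2,5,5,7,3]
Step 13: insert siz at [1, 3, 5, 6] -> counters=[3,7,5,5,2,6,6,7,3]
Final counters=[3,7,5,5,2,6,6,7,3] -> counters[7]=7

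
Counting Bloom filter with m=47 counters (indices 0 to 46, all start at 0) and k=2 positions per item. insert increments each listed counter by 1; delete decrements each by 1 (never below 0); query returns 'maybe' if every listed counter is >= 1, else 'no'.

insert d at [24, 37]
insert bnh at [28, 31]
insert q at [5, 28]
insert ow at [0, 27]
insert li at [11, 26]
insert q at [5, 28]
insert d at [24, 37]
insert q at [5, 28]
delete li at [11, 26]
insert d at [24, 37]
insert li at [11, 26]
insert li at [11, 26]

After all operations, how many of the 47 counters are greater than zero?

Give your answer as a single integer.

Answer: 9

Derivation:
Step 1: insert d at [24, 37] -> counters=[0,0,0,0,0,0,0,0,0,0,0,0,0,0,0,0,0,0,0,0,0,0,0,0,1,0,0,0,0,0,0,0,0,0,0,0,0,1,0,0,0,0,0,0,0,0,0]
Step 2: insert bnh at [28, 31] -> counters=[0,0,0,0,0,0,0,0,0,0,0,0,0,0,0,0,0,0,0,0,0,0,0,0,1,0,0,0,1,0,0,1,0,0,0,0,0,1,0,0,0,0,0,0,0,0,0]
Step 3: insert q at [5, 28] -> counters=[0,0,0,0,0,1,0,0,0,0,0,0,0,0,0,0,0,0,0,0,0,0,0,0,1,0,0,0,2,0,0,1,0,0,0,0,0,1,0,0,0,0,0,0,0,0,0]
Step 4: insert ow at [0, 27] -> counters=[1,0,0,0,0,1,0,0,0,0,0,0,0,0,0,0,0,0,0,0,0,0,0,0,1,0,0,1,2,0,0,1,0,0,0,0,0,1,0,0,0,0,0,0,0,0,0]
Step 5: insert li at [11, 26] -> counters=[1,0,0,0,0,1,0,0,0,0,0,1,0,0,0,0,0,0,0,0,0,0,0,0,1,0,1,1,2,0,0,1,0,0,0,0,0,1,0,0,0,0,0,0,0,0,0]
Step 6: insert q at [5, 28] -> counters=[1,0,0,0,0,2,0,0,0,0,0,1,0,0,0,0,0,0,0,0,0,0,0,0,1,0,1,1,3,0,0,1,0,0,0,0,0,1,0,0,0,0,0,0,0,0,0]
Step 7: insert d at [24, 37] -> counters=[1,0,0,0,0,2,0,0,0,0,0,1,0,0,0,0,0,0,0,0,0,0,0,0,2,0,1,1,3,0,0,1,0,0,0,0,0,2,0,0,0,0,0,0,0,0,0]
Step 8: insert q at [5, 28] -> counters=[1,0,0,0,0,3,0,0,0,0,0,1,0,0,0,0,0,0,0,0,0,0,0,0,2,0,1,1,4,0,0,1,0,0,0,0,0,2,0,0,0,0,0,0,0,0,0]
Step 9: delete li at [11, 26] -> counters=[1,0,0,0,0,3,0,0,0,0,0,0,0,0,0,0,0,0,0,0,0,0,0,0,2,0,0,1,4,0,0,1,0,0,0,0,0,2,0,0,0,0,0,0,0,0,0]
Step 10: insert d at [24, 37] -> counters=[1,0,0,0,0,3,0,0,0,0,0,0,0,0,0,0,0,0,0,0,0,0,0,0,3,0,0,1,4,0,0,1,0,0,0,0,0,3,0,0,0,0,0,0,0,0,0]
Step 11: insert li at [11, 26] -> counters=[1,0,0,0,0,3,0,0,0,0,0,1,0,0,0,0,0,0,0,0,0,0,0,0,3,0,1,1,4,0,0,1,0,0,0,0,0,3,0,0,0,0,0,0,0,0,0]
Step 12: insert li at [11, 26] -> counters=[1,0,0,0,0,3,0,0,0,0,0,2,0,0,0,0,0,0,0,0,0,0,0,0,3,0,2,1,4,0,0,1,0,0,0,0,0,3,0,0,0,0,0,0,0,0,0]
Final counters=[1,0,0,0,0,3,0,0,0,0,0,2,0,0,0,0,0,0,0,0,0,0,0,0,3,0,2,1,4,0,0,1,0,0,0,0,0,3,0,0,0,0,0,0,0,0,0] -> 9 nonzero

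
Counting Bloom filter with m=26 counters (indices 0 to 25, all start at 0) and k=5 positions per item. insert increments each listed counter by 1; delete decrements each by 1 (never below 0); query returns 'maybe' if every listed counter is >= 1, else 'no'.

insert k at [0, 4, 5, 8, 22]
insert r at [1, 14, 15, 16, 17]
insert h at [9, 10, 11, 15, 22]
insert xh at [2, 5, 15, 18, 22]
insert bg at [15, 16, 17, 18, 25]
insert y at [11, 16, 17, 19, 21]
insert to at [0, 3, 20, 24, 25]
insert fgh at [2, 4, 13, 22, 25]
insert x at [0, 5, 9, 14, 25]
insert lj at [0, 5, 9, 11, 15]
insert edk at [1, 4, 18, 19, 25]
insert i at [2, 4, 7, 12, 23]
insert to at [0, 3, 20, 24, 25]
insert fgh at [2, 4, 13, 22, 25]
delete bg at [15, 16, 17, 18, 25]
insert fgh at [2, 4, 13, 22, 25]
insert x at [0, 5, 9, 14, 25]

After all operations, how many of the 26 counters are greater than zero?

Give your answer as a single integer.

Step 1: insert k at [0, 4, 5, 8, 22] -> counters=[1,0,0,0,1,1,0,0,1,0,0,0,0,0,0,0,0,0,0,0,0,0,1,0,0,0]
Step 2: insert r at [1, 14, 15, 16, 17] -> counters=[1,1,0,0,1,1,0,0,1,0,0,0,0,0,1,1,1,1,0,0,0,0,1,0,0,0]
Step 3: insert h at [9, 10, 11, 15, 22] -> counters=[1,1,0,0,1,1,0,0,1,1,1,1,0,0,1,2,1,1,0,0,0,0,2,0,0,0]
Step 4: insert xh at [2, 5, 15, 18, 22] -> counters=[1,1,1,0,1,2,0,0,1,1,1,1,0,0,1,3,1,1,1,0,0,0,3,0,0,0]
Step 5: insert bg at [15, 16, 17, 18, 25] -> counters=[1,1,1,0,1,2,0,0,1,1,1,1,0,0,1,4,2,2,2,0,0,0,3,0,0,1]
Step 6: insert y at [11, 16, 17, 19, 21] -> counters=[1,1,1,0,1,2,0,0,1,1,1,2,0,0,1,4,3,3,2,1,0,1,3,0,0,1]
Step 7: insert to at [0, 3, 20, 24, 25] -> counters=[2,1,1,1,1,2,0,0,1,1,1,2,0,0,1,4,3,3,2,1,1,1,3,0,1,2]
Step 8: insert fgh at [2, 4, 13, 22, 25] -> counters=[2,1,2,1,2,2,0,0,1,1,1,2,0,1,1,4,3,3,2,1,1,1,4,0,1,3]
Step 9: insert x at [0, 5, 9, 14, 25] -> counters=[3,1,2,1,2,3,0,0,1,2,1,2,0,1,2,4,3,3,2,1,1,1,4,0,1,4]
Step 10: insert lj at [0, 5, 9, 11, 15] -> counters=[4,1,2,1,2,4,0,0,1,3,1,3,0,1,2,5,3,3,2,1,1,1,4,0,1,4]
Step 11: insert edk at [1, 4, 18, 19, 25] -> counters=[4,2,2,1,3,4,0,0,1,3,1,3,0,1,2,5,3,3,3,2,1,1,4,0,1,5]
Step 12: insert i at [2, 4, 7, 12, 23] -> counters=[4,2,3,1,4,4,0,1,1,3,1,3,1,1,2,5,3,3,3,2,1,1,4,1,1,5]
Step 13: insert to at [0, 3, 20, 24, 25] -> counters=[5,2,3,2,4,4,0,1,1,3,1,3,1,1,2,5,3,3,3,2,2,1,4,1,2,6]
Step 14: insert fgh at [2, 4, 13, 22, 25] -> counters=[5,2,4,2,5,4,0,1,1,3,1,3,1,2,2,5,3,3,3,2,2,1,5,1,2,7]
Step 15: delete bg at [15, 16, 17, 18, 25] -> counters=[5,2,4,2,5,4,0,1,1,3,1,3,1,2,2,4,2,2,2,2,2,1,5,1,2,6]
Step 16: insert fgh at [2, 4, 13, 22, 25] -> counters=[5,2,5,2,6,4,0,1,1,3,1,3,1,3,2,4,2,2,2,2,2,1,6,1,2,7]
Step 17: insert x at [0, 5, 9, 14, 25] -> counters=[6,2,5,2,6,5,0,1,1,4,1,3,1,3,3,4,2,2,2,2,2,1,6,1,2,8]
Final counters=[6,2,5,2,6,5,0,1,1,4,1,3,1,3,3,4,2,2,2,2,2,1,6,1,2,8] -> 25 nonzero

Answer: 25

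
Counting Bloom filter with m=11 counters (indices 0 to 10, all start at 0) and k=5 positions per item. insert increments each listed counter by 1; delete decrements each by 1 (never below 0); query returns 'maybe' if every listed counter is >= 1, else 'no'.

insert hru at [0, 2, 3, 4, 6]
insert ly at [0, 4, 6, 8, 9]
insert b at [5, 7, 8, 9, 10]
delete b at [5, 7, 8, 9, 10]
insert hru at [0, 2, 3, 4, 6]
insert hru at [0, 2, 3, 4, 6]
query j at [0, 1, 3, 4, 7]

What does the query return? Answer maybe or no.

Step 1: insert hru at [0, 2, 3, 4, 6] -> counters=[1,0,1,1,1,0,1,0,0,0,0]
Step 2: insert ly at [0, 4, 6, 8, 9] -> counters=[2,0,1,1,2,0,2,0,1,1,0]
Step 3: insert b at [5, 7, 8, 9, 10] -> counters=[2,0,1,1,2,1,2,1,2,2,1]
Step 4: delete b at [5, 7, 8, 9, 10] -> counters=[2,0,1,1,2,0,2,0,1,1,0]
Step 5: insert hru at [0, 2, 3, 4, 6] -> counters=[3,0,2,2,3,0,3,0,1,1,0]
Step 6: insert hru at [0, 2, 3, 4, 6] -> counters=[4,0,3,3,4,0,4,0,1,1,0]
Query j: check counters[0]=4 counters[1]=0 counters[3]=3 counters[4]=4 counters[7]=0 -> no

Answer: no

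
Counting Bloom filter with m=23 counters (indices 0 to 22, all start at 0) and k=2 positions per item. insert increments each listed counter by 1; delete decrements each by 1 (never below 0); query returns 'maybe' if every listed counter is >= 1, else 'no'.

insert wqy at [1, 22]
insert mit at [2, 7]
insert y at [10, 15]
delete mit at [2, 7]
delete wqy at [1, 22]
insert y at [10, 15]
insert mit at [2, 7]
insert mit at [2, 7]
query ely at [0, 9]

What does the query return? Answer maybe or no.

Step 1: insert wqy at [1, 22] -> counters=[0,1,0,0,0,0,0,0,0,0,0,0,0,0,0,0,0,0,0,0,0,0,1]
Step 2: insert mit at [2, 7] -> counters=[0,1,1,0,0,0,0,1,0,0,0,0,0,0,0,0,0,0,0,0,0,0,1]
Step 3: insert y at [10, 15] -> counters=[0,1,1,0,0,0,0,1,0,0,1,0,0,0,0,1,0,0,0,0,0,0,1]
Step 4: delete mit at [2, 7] -> counters=[0,1,0,0,0,0,0,0,0,0,1,0,0,0,0,1,0,0,0,0,0,0,1]
Step 5: delete wqy at [1, 22] -> counters=[0,0,0,0,0,0,0,0,0,0,1,0,0,0,0,1,0,0,0,0,0,0,0]
Step 6: insert y at [10, 15] -> counters=[0,0,0,0,0,0,0,0,0,0,2,0,0,0,0,2,0,0,0,0,0,0,0]
Step 7: insert mit at [2, 7] -> counters=[0,0,1,0,0,0,0,1,0,0,2,0,0,0,0,2,0,0,0,0,0,0,0]
Step 8: insert mit at [2, 7] -> counters=[0,0,2,0,0,0,0,2,0,0,2,0,0,0,0,2,0,0,0,0,0,0,0]
Query ely: check counters[0]=0 counters[9]=0 -> no

Answer: no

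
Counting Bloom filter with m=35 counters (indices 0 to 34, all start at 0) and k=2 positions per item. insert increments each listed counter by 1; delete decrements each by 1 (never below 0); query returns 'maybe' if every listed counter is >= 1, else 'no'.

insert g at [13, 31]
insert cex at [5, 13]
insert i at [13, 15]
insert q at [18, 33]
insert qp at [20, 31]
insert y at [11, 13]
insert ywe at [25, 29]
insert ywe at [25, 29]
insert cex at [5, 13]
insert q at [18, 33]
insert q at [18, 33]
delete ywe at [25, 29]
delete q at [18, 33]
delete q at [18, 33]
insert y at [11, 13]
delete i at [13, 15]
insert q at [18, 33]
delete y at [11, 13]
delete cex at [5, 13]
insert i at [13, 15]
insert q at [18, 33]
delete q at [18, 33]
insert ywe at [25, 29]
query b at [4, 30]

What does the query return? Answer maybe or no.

Answer: no

Derivation:
Step 1: insert g at [13, 31] -> counters=[0,0,0,0,0,0,0,0,0,0,0,0,0,1,0,0,0,0,0,0,0,0,0,0,0,0,0,0,0,0,0,1,0,0,0]
Step 2: insert cex at [5, 13] -> counters=[0,0,0,0,0,1,0,0,0,0,0,0,0,2,0,0,0,0,0,0,0,0,0,0,0,0,0,0,0,0,0,1,0,0,0]
Step 3: insert i at [13, 15] -> counters=[0,0,0,0,0,1,0,0,0,0,0,0,0,3,0,1,0,0,0,0,0,0,0,0,0,0,0,0,0,0,0,1,0,0,0]
Step 4: insert q at [18, 33] -> counters=[0,0,0,0,0,1,0,0,0,0,0,0,0,3,0,1,0,0,1,0,0,0,0,0,0,0,0,0,0,0,0,1,0,1,0]
Step 5: insert qp at [20, 31] -> counters=[0,0,0,0,0,1,0,0,0,0,0,0,0,3,0,1,0,0,1,0,1,0,0,0,0,0,0,0,0,0,0,2,0,1,0]
Step 6: insert y at [11, 13] -> counters=[0,0,0,0,0,1,0,0,0,0,0,1,0,4,0,1,0,0,1,0,1,0,0,0,0,0,0,0,0,0,0,2,0,1,0]
Step 7: insert ywe at [25, 29] -> counters=[0,0,0,0,0,1,0,0,0,0,0,1,0,4,0,1,0,0,1,0,1,0,0,0,0,1,0,0,0,1,0,2,0,1,0]
Step 8: insert ywe at [25, 29] -> counters=[0,0,0,0,0,1,0,0,0,0,0,1,0,4,0,1,0,0,1,0,1,0,0,0,0,2,0,0,0,2,0,2,0,1,0]
Step 9: insert cex at [5, 13] -> counters=[0,0,0,0,0,2,0,0,0,0,0,1,0,5,0,1,0,0,1,0,1,0,0,0,0,2,0,0,0,2,0,2,0,1,0]
Step 10: insert q at [18, 33] -> counters=[0,0,0,0,0,2,0,0,0,0,0,1,0,5,0,1,0,0,2,0,1,0,0,0,0,2,0,0,0,2,0,2,0,2,0]
Step 11: insert q at [18, 33] -> counters=[0,0,0,0,0,2,0,0,0,0,0,1,0,5,0,1,0,0,3,0,1,0,0,0,0,2,0,0,0,2,0,2,0,3,0]
Step 12: delete ywe at [25, 29] -> counters=[0,0,0,0,0,2,0,0,0,0,0,1,0,5,0,1,0,0,3,0,1,0,0,0,0,1,0,0,0,1,0,2,0,3,0]
Step 13: delete q at [18, 33] -> counters=[0,0,0,0,0,2,0,0,0,0,0,1,0,5,0,1,0,0,2,0,1,0,0,0,0,1,0,0,0,1,0,2,0,2,0]
Step 14: delete q at [18, 33] -> counters=[0,0,0,0,0,2,0,0,0,0,0,1,0,5,0,1,0,0,1,0,1,0,0,0,0,1,0,0,0,1,0,2,0,1,0]
Step 15: insert y at [11, 13] -> counters=[0,0,0,0,0,2,0,0,0,0,0,2,0,6,0,1,0,0,1,0,1,0,0,0,0,1,0,0,0,1,0,2,0,1,0]
Step 16: delete i at [13, 15] -> counters=[0,0,0,0,0,2,0,0,0,0,0,2,0,5,0,0,0,0,1,0,1,0,0,0,0,1,0,0,0,1,0,2,0,1,0]
Step 17: insert q at [18, 33] -> counters=[0,0,0,0,0,2,0,0,0,0,0,2,0,5,0,0,0,0,2,0,1,0,0,0,0,1,0,0,0,1,0,2,0,2,0]
Step 18: delete y at [11, 13] -> counters=[0,0,0,0,0,2,0,0,0,0,0,1,0,4,0,0,0,0,2,0,1,0,0,0,0,1,0,0,0,1,0,2,0,2,0]
Step 19: delete cex at [5, 13] -> counters=[0,0,0,0,0,1,0,0,0,0,0,1,0,3,0,0,0,0,2,0,1,0,0,0,0,1,0,0,0,1,0,2,0,2,0]
Step 20: insert i at [13, 15] -> counters=[0,0,0,0,0,1,0,0,0,0,0,1,0,4,0,1,0,0,2,0,1,0,0,0,0,1,0,0,0,1,0,2,0,2,0]
Step 21: insert q at [18, 33] -> counters=[0,0,0,0,0,1,0,0,0,0,0,1,0,4,0,1,0,0,3,0,1,0,0,0,0,1,0,0,0,1,0,2,0,3,0]
Step 22: delete q at [18, 33] -> counters=[0,0,0,0,0,1,0,0,0,0,0,1,0,4,0,1,0,0,2,0,1,0,0,0,0,1,0,0,0,1,0,2,0,2,0]
Step 23: insert ywe at [25, 29] -> counters=[0,0,0,0,0,1,0,0,0,0,0,1,0,4,0,1,0,0,2,0,1,0,0,0,0,2,0,0,0,2,0,2,0,2,0]
Query b: check counters[4]=0 counters[30]=0 -> no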